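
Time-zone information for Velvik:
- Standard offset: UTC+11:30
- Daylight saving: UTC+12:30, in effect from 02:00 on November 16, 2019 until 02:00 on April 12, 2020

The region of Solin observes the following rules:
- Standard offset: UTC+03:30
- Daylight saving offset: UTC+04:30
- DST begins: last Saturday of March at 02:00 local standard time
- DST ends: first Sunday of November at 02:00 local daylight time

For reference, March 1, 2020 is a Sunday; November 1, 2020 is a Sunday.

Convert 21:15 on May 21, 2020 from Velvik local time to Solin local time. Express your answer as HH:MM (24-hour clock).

May 21, 2020 does not fall between 16 November 2019 and 12 April 2020, so daylight saving is not in effect and Velvik is at UTC+11:30.
21:15 Velvik − 11h30m = 09:45 UTC.
1 March 2020 is a Sunday, so Saturdays fall on 7, 14, 21, 28; the last is March 28.
1 November 2020 is a Sunday, so the first Sunday is November 1.
At the standard offset (UTC+03:30), 09:45 UTC + 3h30m = 13:15 Solin standard time.
Daylight saving runs 28 March – 1 November; the standard-time date in Solin, May 21, 2020, is inside that window, so Solin is at UTC+04:30.
09:45 UTC + 4h30m = 14:15 Solin.

14:15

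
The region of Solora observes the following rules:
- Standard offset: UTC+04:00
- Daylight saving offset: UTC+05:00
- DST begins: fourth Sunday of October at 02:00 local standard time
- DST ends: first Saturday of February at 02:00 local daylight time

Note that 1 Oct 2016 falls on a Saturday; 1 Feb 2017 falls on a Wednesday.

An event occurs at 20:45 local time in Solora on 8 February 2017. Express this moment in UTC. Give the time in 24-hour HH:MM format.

16:45

1 October 2016 is a Saturday, so the first Sunday is October 2 and the fourth is October 23.
1 February 2017 is a Wednesday, so the first Saturday is February 4.
Daylight saving runs 23 October 2016 – 4 February 2017; 8 February 2017 is outside that window, so Solora is on standard time at UTC+04:00.
20:45 local − 4h = 16:45 UTC.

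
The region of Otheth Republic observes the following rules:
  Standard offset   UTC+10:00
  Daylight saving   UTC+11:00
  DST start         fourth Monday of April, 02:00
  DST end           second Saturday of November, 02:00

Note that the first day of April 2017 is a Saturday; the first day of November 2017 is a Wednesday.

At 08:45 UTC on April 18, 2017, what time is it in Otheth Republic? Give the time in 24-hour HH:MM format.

18:45

1 April 2017 is a Saturday, so the first Monday is April 3 and the fourth is April 24.
1 November 2017 is a Wednesday, so the first Saturday is November 4 and the second is November 11.
At the standard offset (UTC+10:00), 08:45 UTC + 10h = 18:45 Otheth Republic standard time.
Daylight saving runs 24 April – 11 November; the standard-time date in Otheth Republic, April 18, 2017, is outside that window, so Otheth Republic is on standard time at UTC+10:00.
08:45 UTC + 10h = 18:45 local.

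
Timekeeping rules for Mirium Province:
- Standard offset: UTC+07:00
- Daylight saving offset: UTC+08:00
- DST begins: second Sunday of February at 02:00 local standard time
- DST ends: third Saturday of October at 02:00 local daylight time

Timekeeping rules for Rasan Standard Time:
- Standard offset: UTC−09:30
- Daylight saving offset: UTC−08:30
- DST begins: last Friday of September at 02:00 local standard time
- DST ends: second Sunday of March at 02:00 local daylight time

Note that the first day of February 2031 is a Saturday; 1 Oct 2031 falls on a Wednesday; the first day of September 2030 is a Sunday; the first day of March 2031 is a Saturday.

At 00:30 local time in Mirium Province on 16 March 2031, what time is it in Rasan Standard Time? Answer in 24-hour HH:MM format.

1 February 2031 is a Saturday, so the first Sunday is February 2 and the second is February 9.
1 October 2031 is a Wednesday, so the first Saturday is October 4 and the third is October 18.
Daylight saving runs 9 February – 18 October; 16 March 2031 is inside that window, so Mirium Province is at UTC+08:00.
00:30 Mirium Province − 8h = 16:30 UTC (rolling into the previous day, 15 March 2031).
1 September 2030 is a Sunday, so Fridays fall on 6, 13, 20, 27; the last is September 27.
1 March 2031 is a Saturday, so the first Sunday is March 2 and the second is March 9.
At the standard offset (UTC−09:30), 16:30 UTC − 9h30m = 07:00 Rasan Standard Time standard time.
Daylight saving runs 27 September 2030 – 9 March 2031; the standard-time date in Rasan Standard Time, 15 March 2031, is outside that window, so Rasan Standard Time is on standard time at UTC−09:30.
16:30 UTC − 9h30m = 07:00 Rasan Standard Time.

07:00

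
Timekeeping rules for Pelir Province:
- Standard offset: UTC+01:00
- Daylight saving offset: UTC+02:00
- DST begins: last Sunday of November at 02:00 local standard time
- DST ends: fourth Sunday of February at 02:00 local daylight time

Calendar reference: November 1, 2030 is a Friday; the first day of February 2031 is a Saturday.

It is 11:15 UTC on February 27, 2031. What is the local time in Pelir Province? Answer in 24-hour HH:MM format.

1 November 2030 is a Friday, so Sundays fall on 3, 10, 17, 24; the last is November 24.
1 February 2031 is a Saturday, so the first Sunday is February 2 and the fourth is February 23.
At the standard offset (UTC+01:00), 11:15 UTC + 1h = 12:15 Pelir Province standard time.
Daylight saving runs 24 November 2030 – 23 February 2031; the standard-time date in Pelir Province, February 27, 2031, is outside that window, so Pelir Province is on standard time at UTC+01:00.
11:15 UTC + 1h = 12:15 local.

12:15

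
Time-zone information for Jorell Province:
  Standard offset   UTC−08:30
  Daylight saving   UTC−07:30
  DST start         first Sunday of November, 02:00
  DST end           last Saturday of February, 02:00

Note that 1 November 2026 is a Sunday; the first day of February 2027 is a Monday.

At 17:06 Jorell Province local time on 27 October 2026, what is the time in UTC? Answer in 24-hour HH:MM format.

1 November 2026 is a Sunday, so the first Sunday is November 1.
1 February 2027 is a Monday, so Saturdays fall on 6, 13, 20, 27; the last is February 27.
27 October 2026 is outside the daylight-saving period (1 November 2026 – 27 February 2027), so Jorell Province is on standard time, UTC−08:30.
17:06 local + 8h30m = 01:36 UTC (rolling into the next day, 28 October 2026).

01:36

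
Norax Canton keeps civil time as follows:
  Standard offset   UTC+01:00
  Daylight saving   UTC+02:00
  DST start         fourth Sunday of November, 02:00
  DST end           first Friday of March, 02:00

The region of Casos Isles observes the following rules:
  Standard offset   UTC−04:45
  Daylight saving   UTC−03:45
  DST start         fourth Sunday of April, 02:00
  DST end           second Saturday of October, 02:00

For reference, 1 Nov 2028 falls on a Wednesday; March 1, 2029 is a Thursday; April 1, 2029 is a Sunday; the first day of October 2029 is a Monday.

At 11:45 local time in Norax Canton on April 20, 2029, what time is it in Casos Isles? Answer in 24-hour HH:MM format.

1 November 2028 is a Wednesday, so the first Sunday is November 5 and the fourth is November 26.
1 March 2029 is a Thursday, so the first Friday is March 2.
April 20, 2029 is outside the daylight-saving period (26 November 2028 – 2 March 2029), so Norax Canton is on standard time, UTC+01:00.
11:45 Norax Canton − 1h = 10:45 UTC.
1 April 2029 is a Sunday, so the first Sunday is April 1 and the fourth is April 22.
1 October 2029 is a Monday, so the first Saturday is October 6 and the second is October 13.
At the standard offset (UTC−04:45), 10:45 UTC − 4h45m = 06:00 Casos Isles standard time.
The standard-time date in Casos Isles, April 20, 2029, is outside the daylight-saving period (22 April – 13 October), so Casos Isles is on standard time, UTC−04:45.
10:45 UTC − 4h45m = 06:00 Casos Isles.

06:00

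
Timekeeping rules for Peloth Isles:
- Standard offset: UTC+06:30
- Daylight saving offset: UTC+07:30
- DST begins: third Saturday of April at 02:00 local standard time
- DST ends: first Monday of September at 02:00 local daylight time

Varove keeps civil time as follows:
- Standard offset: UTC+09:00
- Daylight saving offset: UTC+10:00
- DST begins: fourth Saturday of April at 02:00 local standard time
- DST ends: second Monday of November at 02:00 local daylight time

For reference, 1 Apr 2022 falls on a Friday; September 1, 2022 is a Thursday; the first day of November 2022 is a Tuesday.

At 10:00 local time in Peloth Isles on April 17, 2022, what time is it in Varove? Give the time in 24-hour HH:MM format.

1 April 2022 is a Friday, so the first Saturday is April 2 and the third is April 16.
1 September 2022 is a Thursday, so the first Monday is September 5.
Daylight saving runs 16 April – 5 September; April 17, 2022 is inside that window, so Peloth Isles is at UTC+07:30.
10:00 Peloth Isles − 7h30m = 02:30 UTC.
1 April 2022 is a Friday, so the first Saturday is April 2 and the fourth is April 23.
1 November 2022 is a Tuesday, so the first Monday is November 7 and the second is November 14.
At the standard offset (UTC+09:00), 02:30 UTC + 9h = 11:30 Varove standard time.
The standard-time date in Varove, April 17, 2022, does not fall between 23 April and 14 November, so daylight saving is not in effect and Varove is at UTC+09:00.
02:30 UTC + 9h = 11:30 Varove.

11:30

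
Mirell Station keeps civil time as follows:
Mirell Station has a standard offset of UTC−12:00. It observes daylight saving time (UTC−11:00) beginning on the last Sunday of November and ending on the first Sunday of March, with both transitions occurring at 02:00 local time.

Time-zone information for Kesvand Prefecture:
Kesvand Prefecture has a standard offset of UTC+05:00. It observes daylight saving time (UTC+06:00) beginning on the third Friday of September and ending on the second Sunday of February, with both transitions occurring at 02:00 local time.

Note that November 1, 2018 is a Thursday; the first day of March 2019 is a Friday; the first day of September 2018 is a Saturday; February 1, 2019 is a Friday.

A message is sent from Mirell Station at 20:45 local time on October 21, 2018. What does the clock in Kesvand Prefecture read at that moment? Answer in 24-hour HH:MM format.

1 November 2018 is a Thursday, so Sundays fall on 4, 11, 18, 25; the last is November 25.
1 March 2019 is a Friday, so the first Sunday is March 3.
Daylight saving runs 25 November 2018 – 3 March 2019; October 21, 2018 is outside that window, so Mirell Station is on standard time at UTC−12:00.
20:45 Mirell Station + 12h = 08:45 UTC (rolling into the next day, 22 October 2018).
1 September 2018 is a Saturday, so the first Friday is September 7 and the third is September 21.
1 February 2019 is a Friday, so the first Sunday is February 3 and the second is February 10.
At the standard offset (UTC+05:00), 08:45 UTC + 5h = 13:45 Kesvand Prefecture standard time.
The standard-time date in Kesvand Prefecture, October 22, 2018, falls between 21 September 2018 and 10 February 2019, so daylight saving is in effect and Kesvand Prefecture is at UTC+06:00.
08:45 UTC + 6h = 14:45 Kesvand Prefecture.

14:45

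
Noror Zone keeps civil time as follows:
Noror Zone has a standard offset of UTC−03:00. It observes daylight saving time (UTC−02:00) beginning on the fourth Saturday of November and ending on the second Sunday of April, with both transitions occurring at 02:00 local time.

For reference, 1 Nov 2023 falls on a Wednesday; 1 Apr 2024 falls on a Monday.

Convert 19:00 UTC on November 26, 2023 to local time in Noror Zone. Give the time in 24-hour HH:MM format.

17:00

1 November 2023 is a Wednesday, so the first Saturday is November 4 and the fourth is November 25.
1 April 2024 is a Monday, so the first Sunday is April 7 and the second is April 14.
At the standard offset (UTC−03:00), 19:00 UTC − 3h = 16:00 Noror Zone standard time.
The standard-time date in Noror Zone, November 26, 2023, falls between 25 November 2023 and 14 April 2024, so daylight saving is in effect and Noror Zone is at UTC−02:00.
19:00 UTC − 2h = 17:00 local.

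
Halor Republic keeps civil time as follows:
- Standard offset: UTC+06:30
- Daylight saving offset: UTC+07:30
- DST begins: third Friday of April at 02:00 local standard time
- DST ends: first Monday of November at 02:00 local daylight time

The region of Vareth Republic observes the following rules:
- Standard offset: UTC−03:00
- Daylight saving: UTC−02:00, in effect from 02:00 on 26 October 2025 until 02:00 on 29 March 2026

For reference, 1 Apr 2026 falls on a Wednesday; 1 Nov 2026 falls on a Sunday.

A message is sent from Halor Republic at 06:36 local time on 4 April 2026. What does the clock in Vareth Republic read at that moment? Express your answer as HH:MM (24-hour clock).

1 April 2026 is a Wednesday, so the first Friday is April 3 and the third is April 17.
1 November 2026 is a Sunday, so the first Monday is November 2.
4 April 2026 is outside the daylight-saving period (17 April – 2 November), so Halor Republic is on standard time, UTC+06:30.
06:36 Halor Republic − 6h30m = 00:06 UTC.
At the standard offset (UTC−03:00), 00:06 UTC − 3h = 21:06 Vareth Republic standard time (rolling into the previous day, 3 April 2026).
Daylight saving runs 26 October 2025 – 29 March 2026; the standard-time date in Vareth Republic, 3 April 2026, is outside that window, so Vareth Republic is on standard time at UTC−03:00.
00:06 UTC − 3h = 21:06 Vareth Republic (rolling into the previous day, 3 April 2026).

21:06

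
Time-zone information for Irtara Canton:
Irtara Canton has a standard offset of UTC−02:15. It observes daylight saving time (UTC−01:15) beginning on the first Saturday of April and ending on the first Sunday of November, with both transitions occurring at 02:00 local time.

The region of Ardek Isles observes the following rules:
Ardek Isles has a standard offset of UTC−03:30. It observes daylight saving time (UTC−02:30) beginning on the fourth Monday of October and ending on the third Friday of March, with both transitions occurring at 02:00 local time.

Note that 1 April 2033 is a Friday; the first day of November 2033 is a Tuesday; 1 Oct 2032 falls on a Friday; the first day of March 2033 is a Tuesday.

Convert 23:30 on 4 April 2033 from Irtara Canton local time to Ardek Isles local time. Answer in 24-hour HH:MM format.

1 April 2033 is a Friday, so the first Saturday is April 2.
1 November 2033 is a Tuesday, so the first Sunday is November 6.
4 April 2033 lies within the daylight-saving period (2 April – 6 November), so Irtara Canton is on daylight time, UTC−01:15.
23:30 Irtara Canton + 1h15m = 00:45 UTC (rolling into the next day, 5 April 2033).
1 October 2032 is a Friday, so the first Monday is October 4 and the fourth is October 25.
1 March 2033 is a Tuesday, so the first Friday is March 4 and the third is March 18.
At the standard offset (UTC−03:30), 00:45 UTC − 3h30m = 21:15 Ardek Isles standard time (rolling into the previous day, 4 April 2033).
Daylight saving runs 25 October 2032 – 18 March 2033; the standard-time date in Ardek Isles, 4 April 2033, is outside that window, so Ardek Isles is on standard time at UTC−03:30.
00:45 UTC − 3h30m = 21:15 Ardek Isles (rolling into the previous day, 4 April 2033).

21:15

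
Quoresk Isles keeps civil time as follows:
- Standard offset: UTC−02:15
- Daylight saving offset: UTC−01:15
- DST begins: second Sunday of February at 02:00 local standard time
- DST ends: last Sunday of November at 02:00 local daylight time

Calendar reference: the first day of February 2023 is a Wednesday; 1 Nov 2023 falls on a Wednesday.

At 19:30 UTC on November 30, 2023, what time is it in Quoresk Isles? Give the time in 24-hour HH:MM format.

1 February 2023 is a Wednesday, so the first Sunday is February 5 and the second is February 12.
1 November 2023 is a Wednesday, so Sundays fall on 5, 12, 19, 26; the last is November 26.
At the standard offset (UTC−02:15), 19:30 UTC − 2h15m = 17:15 Quoresk Isles standard time.
Daylight saving runs 12 February – 26 November; the standard-time date in Quoresk Isles, November 30, 2023, is outside that window, so Quoresk Isles is on standard time at UTC−02:15.
19:30 UTC − 2h15m = 17:15 local.

17:15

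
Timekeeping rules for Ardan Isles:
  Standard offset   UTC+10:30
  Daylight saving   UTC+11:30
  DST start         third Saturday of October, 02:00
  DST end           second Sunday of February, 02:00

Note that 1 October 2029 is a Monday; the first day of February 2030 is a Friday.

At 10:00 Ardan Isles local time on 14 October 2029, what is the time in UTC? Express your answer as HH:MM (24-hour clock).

23:30

1 October 2029 is a Monday, so the first Saturday is October 6 and the third is October 20.
1 February 2030 is a Friday, so the first Sunday is February 3 and the second is February 10.
14 October 2029 does not fall between 20 October 2029 and 10 February 2030, so daylight saving is not in effect and Ardan Isles is at UTC+10:30.
10:00 local − 10h30m = 23:30 UTC (rolling into the previous day, 13 October 2029).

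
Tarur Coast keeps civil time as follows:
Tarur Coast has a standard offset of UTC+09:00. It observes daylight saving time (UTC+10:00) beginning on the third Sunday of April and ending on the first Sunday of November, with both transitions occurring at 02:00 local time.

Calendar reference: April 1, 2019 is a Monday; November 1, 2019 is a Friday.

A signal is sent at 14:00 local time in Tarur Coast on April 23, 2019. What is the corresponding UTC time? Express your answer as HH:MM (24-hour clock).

04:00

1 April 2019 is a Monday, so the first Sunday is April 7 and the third is April 21.
1 November 2019 is a Friday, so the first Sunday is November 3.
Daylight saving runs 21 April – 3 November; April 23, 2019 is inside that window, so Tarur Coast is at UTC+10:00.
14:00 local − 10h = 04:00 UTC.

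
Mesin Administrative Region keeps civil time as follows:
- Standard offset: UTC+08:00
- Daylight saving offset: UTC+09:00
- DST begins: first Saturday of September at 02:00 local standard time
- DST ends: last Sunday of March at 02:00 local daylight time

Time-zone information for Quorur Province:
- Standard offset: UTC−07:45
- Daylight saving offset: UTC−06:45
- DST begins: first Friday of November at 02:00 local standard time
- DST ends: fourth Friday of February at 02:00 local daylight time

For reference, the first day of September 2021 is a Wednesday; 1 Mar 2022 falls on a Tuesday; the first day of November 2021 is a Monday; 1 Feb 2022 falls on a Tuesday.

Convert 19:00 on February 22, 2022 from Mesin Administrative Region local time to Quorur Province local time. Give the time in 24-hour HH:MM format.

03:15

1 September 2021 is a Wednesday, so the first Saturday is September 4.
1 March 2022 is a Tuesday, so Sundays fall on 6, 13, 20, 27; the last is March 27.
February 22, 2022 falls between 4 September 2021 and 27 March 2022, so daylight saving is in effect and Mesin Administrative Region is at UTC+09:00.
19:00 Mesin Administrative Region − 9h = 10:00 UTC.
1 November 2021 is a Monday, so the first Friday is November 5.
1 February 2022 is a Tuesday, so the first Friday is February 4 and the fourth is February 25.
At the standard offset (UTC−07:45), 10:00 UTC − 7h45m = 02:15 Quorur Province standard time.
Daylight saving runs 5 November 2021 – 25 February 2022; the standard-time date in Quorur Province, February 22, 2022, is inside that window, so Quorur Province is at UTC−06:45.
10:00 UTC − 6h45m = 03:15 Quorur Province.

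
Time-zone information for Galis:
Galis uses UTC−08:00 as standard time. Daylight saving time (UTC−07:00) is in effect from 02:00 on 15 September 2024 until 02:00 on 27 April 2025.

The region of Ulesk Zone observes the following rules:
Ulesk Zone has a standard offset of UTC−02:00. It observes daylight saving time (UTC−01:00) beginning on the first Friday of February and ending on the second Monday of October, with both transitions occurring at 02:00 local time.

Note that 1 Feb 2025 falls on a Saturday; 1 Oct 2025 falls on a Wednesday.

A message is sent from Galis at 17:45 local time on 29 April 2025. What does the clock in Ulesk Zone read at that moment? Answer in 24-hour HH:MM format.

Daylight saving runs 15 September 2024 – 27 April 2025; 29 April 2025 is outside that window, so Galis is on standard time at UTC−08:00.
17:45 Galis + 8h = 01:45 UTC (rolling into the next day, 30 April 2025).
1 February 2025 is a Saturday, so the first Friday is February 7.
1 October 2025 is a Wednesday, so the first Monday is October 6 and the second is October 13.
At the standard offset (UTC−02:00), 01:45 UTC − 2h = 23:45 Ulesk Zone standard time (rolling into the previous day, 29 April 2025).
The standard-time date in Ulesk Zone, 29 April 2025, falls between 7 February and 13 October, so daylight saving is in effect and Ulesk Zone is at UTC−01:00.
01:45 UTC − 1h = 00:45 Ulesk Zone.

00:45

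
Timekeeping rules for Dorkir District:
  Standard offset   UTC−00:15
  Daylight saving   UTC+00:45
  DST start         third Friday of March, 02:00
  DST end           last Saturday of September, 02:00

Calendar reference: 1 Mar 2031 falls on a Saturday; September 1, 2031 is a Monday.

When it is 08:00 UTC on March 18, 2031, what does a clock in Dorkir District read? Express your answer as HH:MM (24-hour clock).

07:45

1 March 2031 is a Saturday, so the first Friday is March 7 and the third is March 21.
1 September 2031 is a Monday, so Saturdays fall on 6, 13, 20, 27; the last is September 27.
At the standard offset (UTC−00:15), 08:00 UTC − 0h15m = 07:45 Dorkir District standard time.
The standard-time date in Dorkir District, March 18, 2031, is outside the daylight-saving period (21 March – 27 September), so Dorkir District is on standard time, UTC−00:15.
08:00 UTC − 0h15m = 07:45 local.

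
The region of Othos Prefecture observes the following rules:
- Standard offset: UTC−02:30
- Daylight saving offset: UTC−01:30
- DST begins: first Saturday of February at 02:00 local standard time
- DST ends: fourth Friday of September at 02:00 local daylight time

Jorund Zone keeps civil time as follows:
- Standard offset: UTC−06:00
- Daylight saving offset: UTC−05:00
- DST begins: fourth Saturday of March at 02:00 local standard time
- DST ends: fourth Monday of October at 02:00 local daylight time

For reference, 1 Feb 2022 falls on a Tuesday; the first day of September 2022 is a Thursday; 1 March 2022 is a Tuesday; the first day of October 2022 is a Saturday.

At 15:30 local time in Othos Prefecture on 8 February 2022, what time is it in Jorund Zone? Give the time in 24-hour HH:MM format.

11:00

1 February 2022 is a Tuesday, so the first Saturday is February 5.
1 September 2022 is a Thursday, so the first Friday is September 2 and the fourth is September 23.
8 February 2022 lies within the daylight-saving period (5 February – 23 September), so Othos Prefecture is on daylight time, UTC−01:30.
15:30 Othos Prefecture + 1h30m = 17:00 UTC.
1 March 2022 is a Tuesday, so the first Saturday is March 5 and the fourth is March 26.
1 October 2022 is a Saturday, so the first Monday is October 3 and the fourth is October 24.
At the standard offset (UTC−06:00), 17:00 UTC − 6h = 11:00 Jorund Zone standard time.
The standard-time date in Jorund Zone, 8 February 2022, is outside the daylight-saving period (26 March – 24 October), so Jorund Zone is on standard time, UTC−06:00.
17:00 UTC − 6h = 11:00 Jorund Zone.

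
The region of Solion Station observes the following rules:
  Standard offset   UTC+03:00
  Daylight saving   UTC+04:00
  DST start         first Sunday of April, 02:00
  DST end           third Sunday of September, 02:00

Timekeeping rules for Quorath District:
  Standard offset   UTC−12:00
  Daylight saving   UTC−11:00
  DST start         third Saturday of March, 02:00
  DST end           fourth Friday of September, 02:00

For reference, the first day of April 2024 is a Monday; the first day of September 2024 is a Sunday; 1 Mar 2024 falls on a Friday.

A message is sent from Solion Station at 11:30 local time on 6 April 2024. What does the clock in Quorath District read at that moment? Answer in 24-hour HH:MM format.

21:30

1 April 2024 is a Monday, so the first Sunday is April 7.
1 September 2024 is a Sunday, so the first Sunday is September 1 and the third is September 15.
Daylight saving runs 7 April – 15 September; 6 April 2024 is outside that window, so Solion Station is on standard time at UTC+03:00.
11:30 Solion Station − 3h = 08:30 UTC.
1 March 2024 is a Friday, so the first Saturday is March 2 and the third is March 16.
1 September 2024 is a Sunday, so the first Friday is September 6 and the fourth is September 27.
At the standard offset (UTC−12:00), 08:30 UTC − 12h = 20:30 Quorath District standard time (rolling into the previous day, 5 April 2024).
The standard-time date in Quorath District, 5 April 2024, falls between 16 March and 27 September, so daylight saving is in effect and Quorath District is at UTC−11:00.
08:30 UTC − 11h = 21:30 Quorath District (rolling into the previous day, 5 April 2024).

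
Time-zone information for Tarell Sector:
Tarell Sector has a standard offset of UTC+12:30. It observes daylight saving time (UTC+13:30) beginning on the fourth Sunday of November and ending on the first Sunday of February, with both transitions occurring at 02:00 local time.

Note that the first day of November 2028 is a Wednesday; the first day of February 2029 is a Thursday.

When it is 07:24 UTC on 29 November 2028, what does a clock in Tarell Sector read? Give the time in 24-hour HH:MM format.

20:54

1 November 2028 is a Wednesday, so the first Sunday is November 5 and the fourth is November 26.
1 February 2029 is a Thursday, so the first Sunday is February 4.
At the standard offset (UTC+12:30), 07:24 UTC + 12h30m = 19:54 Tarell Sector standard time.
The standard-time date in Tarell Sector, 29 November 2028, falls between 26 November 2028 and 4 February 2029, so daylight saving is in effect and Tarell Sector is at UTC+13:30.
07:24 UTC + 13h30m = 20:54 local.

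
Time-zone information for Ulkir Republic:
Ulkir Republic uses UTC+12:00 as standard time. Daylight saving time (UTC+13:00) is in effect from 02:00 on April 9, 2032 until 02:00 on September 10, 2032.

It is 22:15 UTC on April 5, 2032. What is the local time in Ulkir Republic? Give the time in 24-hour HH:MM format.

10:15

At the standard offset (UTC+12:00), 22:15 UTC + 12h = 10:15 Ulkir Republic standard time (rolling into the next day, 6 April 2032).
The standard-time date in Ulkir Republic, April 6, 2032, is outside the daylight-saving period (9 April – 10 September), so Ulkir Republic is on standard time, UTC+12:00.
22:15 UTC + 12h = 10:15 local (rolling into the next day, 6 April 2032).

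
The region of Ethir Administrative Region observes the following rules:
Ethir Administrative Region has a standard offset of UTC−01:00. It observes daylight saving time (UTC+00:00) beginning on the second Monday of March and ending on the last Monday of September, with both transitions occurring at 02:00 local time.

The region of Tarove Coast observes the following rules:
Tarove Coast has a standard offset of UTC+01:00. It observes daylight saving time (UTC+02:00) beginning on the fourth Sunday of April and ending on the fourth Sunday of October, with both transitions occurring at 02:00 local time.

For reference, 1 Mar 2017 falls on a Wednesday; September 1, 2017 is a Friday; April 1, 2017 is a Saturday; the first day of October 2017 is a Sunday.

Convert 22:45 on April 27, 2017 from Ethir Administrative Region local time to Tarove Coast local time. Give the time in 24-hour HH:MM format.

00:45

1 March 2017 is a Wednesday, so the first Monday is March 6 and the second is March 13.
1 September 2017 is a Friday, so Mondays fall on 4, 11, 18, 25; the last is September 25.
Daylight saving runs 13 March – 25 September; April 27, 2017 is inside that window, so Ethir Administrative Region is at UTC+00:00.
22:45 Ethir Administrative Region − 0h = 22:45 UTC.
1 April 2017 is a Saturday, so the first Sunday is April 2 and the fourth is April 23.
1 October 2017 is a Sunday, so the first Sunday is October 1 and the fourth is October 22.
At the standard offset (UTC+01:00), 22:45 UTC + 1h = 23:45 Tarove Coast standard time.
The standard-time date in Tarove Coast, April 27, 2017, lies within the daylight-saving period (23 April – 22 October), so Tarove Coast is on daylight time, UTC+02:00.
22:45 UTC + 2h = 00:45 Tarove Coast (rolling into the next day, 28 April 2017).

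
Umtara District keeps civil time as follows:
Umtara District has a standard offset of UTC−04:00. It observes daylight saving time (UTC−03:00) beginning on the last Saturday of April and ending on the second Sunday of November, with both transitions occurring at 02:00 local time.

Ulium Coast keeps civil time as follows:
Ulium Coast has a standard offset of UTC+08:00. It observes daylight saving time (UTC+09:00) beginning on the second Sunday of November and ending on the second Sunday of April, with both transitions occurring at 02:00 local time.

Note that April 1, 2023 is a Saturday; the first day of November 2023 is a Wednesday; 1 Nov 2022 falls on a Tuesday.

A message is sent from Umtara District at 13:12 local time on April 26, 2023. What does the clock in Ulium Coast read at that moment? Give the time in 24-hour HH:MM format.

01:12

1 April 2023 is a Saturday, so Saturdays fall on 1, 8, 15, 22, 29; the last is April 29.
1 November 2023 is a Wednesday, so the first Sunday is November 5 and the second is November 12.
April 26, 2023 is outside the daylight-saving period (29 April – 12 November), so Umtara District is on standard time, UTC−04:00.
13:12 Umtara District + 4h = 17:12 UTC.
1 November 2022 is a Tuesday, so the first Sunday is November 6 and the second is November 13.
1 April 2023 is a Saturday, so the first Sunday is April 2 and the second is April 9.
At the standard offset (UTC+08:00), 17:12 UTC + 8h = 01:12 Ulium Coast standard time (rolling into the next day, 27 April 2023).
Daylight saving runs 13 November 2022 – 9 April 2023; the standard-time date in Ulium Coast, April 27, 2023, is outside that window, so Ulium Coast is on standard time at UTC+08:00.
17:12 UTC + 8h = 01:12 Ulium Coast (rolling into the next day, 27 April 2023).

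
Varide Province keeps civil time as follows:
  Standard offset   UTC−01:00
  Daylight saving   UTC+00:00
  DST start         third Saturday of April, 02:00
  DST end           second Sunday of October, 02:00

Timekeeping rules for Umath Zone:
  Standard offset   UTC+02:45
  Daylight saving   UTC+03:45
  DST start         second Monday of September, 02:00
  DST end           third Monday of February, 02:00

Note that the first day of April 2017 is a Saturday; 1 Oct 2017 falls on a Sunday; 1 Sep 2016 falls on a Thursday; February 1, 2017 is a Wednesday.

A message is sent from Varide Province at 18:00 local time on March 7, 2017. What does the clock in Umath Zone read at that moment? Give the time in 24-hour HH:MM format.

1 April 2017 is a Saturday, so the first Saturday is April 1 and the third is April 15.
1 October 2017 is a Sunday, so the first Sunday is October 1 and the second is October 8.
March 7, 2017 does not fall between 15 April and 8 October, so daylight saving is not in effect and Varide Province is at UTC−01:00.
18:00 Varide Province + 1h = 19:00 UTC.
1 September 2016 is a Thursday, so the first Monday is September 5 and the second is September 12.
1 February 2017 is a Wednesday, so the first Monday is February 6 and the third is February 20.
At the standard offset (UTC+02:45), 19:00 UTC + 2h45m = 21:45 Umath Zone standard time.
The standard-time date in Umath Zone, March 7, 2017, is outside the daylight-saving period (12 September 2016 – 20 February 2017), so Umath Zone is on standard time, UTC+02:45.
19:00 UTC + 2h45m = 21:45 Umath Zone.

21:45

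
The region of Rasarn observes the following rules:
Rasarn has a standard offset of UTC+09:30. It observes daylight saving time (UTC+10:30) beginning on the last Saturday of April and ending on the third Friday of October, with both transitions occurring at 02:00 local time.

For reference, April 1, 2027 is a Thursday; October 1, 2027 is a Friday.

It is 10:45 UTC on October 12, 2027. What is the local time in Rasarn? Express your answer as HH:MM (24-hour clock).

21:15

1 April 2027 is a Thursday, so Saturdays fall on 3, 10, 17, 24; the last is April 24.
1 October 2027 is a Friday, so the first Friday is October 1 and the third is October 15.
At the standard offset (UTC+09:30), 10:45 UTC + 9h30m = 20:15 Rasarn standard time.
The standard-time date in Rasarn, October 12, 2027, falls between 24 April and 15 October, so daylight saving is in effect and Rasarn is at UTC+10:30.
10:45 UTC + 10h30m = 21:15 local.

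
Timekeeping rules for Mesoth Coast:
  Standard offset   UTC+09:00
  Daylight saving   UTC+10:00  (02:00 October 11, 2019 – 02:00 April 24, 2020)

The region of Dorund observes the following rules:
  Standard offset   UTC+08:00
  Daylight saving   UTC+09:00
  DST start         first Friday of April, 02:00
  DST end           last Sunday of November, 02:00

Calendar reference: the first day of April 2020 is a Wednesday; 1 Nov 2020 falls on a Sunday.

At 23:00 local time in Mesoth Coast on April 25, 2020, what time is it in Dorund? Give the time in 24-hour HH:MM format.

April 25, 2020 does not fall between 11 October 2019 and 24 April 2020, so daylight saving is not in effect and Mesoth Coast is at UTC+09:00.
23:00 Mesoth Coast − 9h = 14:00 UTC.
1 April 2020 is a Wednesday, so the first Friday is April 3.
1 November 2020 is a Sunday, so Sundays fall on 1, 8, 15, 22, 29; the last is November 29.
At the standard offset (UTC+08:00), 14:00 UTC + 8h = 22:00 Dorund standard time.
Daylight saving runs 3 April – 29 November; the standard-time date in Dorund, April 25, 2020, is inside that window, so Dorund is at UTC+09:00.
14:00 UTC + 9h = 23:00 Dorund.

23:00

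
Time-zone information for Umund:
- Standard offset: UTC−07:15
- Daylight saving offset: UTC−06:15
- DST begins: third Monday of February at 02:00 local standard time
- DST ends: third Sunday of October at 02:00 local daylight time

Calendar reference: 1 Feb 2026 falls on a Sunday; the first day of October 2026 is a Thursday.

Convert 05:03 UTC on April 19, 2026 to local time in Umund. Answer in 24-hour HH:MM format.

22:48

1 February 2026 is a Sunday, so the first Monday is February 2 and the third is February 16.
1 October 2026 is a Thursday, so the first Sunday is October 4 and the third is October 18.
At the standard offset (UTC−07:15), 05:03 UTC − 7h15m = 21:48 Umund standard time (rolling into the previous day, 18 April 2026).
Daylight saving runs 16 February – 18 October; the standard-time date in Umund, April 18, 2026, is inside that window, so Umund is at UTC−06:15.
05:03 UTC − 6h15m = 22:48 local (rolling into the previous day, 18 April 2026).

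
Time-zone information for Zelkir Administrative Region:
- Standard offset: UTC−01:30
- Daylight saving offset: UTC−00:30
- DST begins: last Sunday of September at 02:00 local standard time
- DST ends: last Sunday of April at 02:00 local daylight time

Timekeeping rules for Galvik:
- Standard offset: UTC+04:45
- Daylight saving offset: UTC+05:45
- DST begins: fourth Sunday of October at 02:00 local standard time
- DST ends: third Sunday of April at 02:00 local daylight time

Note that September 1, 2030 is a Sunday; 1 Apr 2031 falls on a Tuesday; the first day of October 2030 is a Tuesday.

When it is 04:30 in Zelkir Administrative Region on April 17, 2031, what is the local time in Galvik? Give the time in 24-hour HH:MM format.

1 September 2030 is a Sunday, so Sundays fall on 1, 8, 15, 22, 29; the last is September 29.
1 April 2031 is a Tuesday, so Sundays fall on 6, 13, 20, 27; the last is April 27.
April 17, 2031 falls between 29 September 2030 and 27 April 2031, so daylight saving is in effect and Zelkir Administrative Region is at UTC−00:30.
04:30 Zelkir Administrative Region + 0h30m = 05:00 UTC.
1 October 2030 is a Tuesday, so the first Sunday is October 6 and the fourth is October 27.
1 April 2031 is a Tuesday, so the first Sunday is April 6 and the third is April 20.
At the standard offset (UTC+04:45), 05:00 UTC + 4h45m = 09:45 Galvik standard time.
The standard-time date in Galvik, April 17, 2031, lies within the daylight-saving period (27 October 2030 – 20 April 2031), so Galvik is on daylight time, UTC+05:45.
05:00 UTC + 5h45m = 10:45 Galvik.

10:45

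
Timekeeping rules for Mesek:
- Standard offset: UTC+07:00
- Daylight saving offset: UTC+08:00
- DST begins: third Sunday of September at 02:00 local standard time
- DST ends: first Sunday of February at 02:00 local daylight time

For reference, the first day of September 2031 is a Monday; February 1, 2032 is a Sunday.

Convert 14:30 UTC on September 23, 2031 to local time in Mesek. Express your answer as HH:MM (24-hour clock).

1 September 2031 is a Monday, so the first Sunday is September 7 and the third is September 21.
1 February 2032 is a Sunday, so the first Sunday is February 1.
At the standard offset (UTC+07:00), 14:30 UTC + 7h = 21:30 Mesek standard time.
Daylight saving runs 21 September 2031 – 1 February 2032; the standard-time date in Mesek, September 23, 2031, is inside that window, so Mesek is at UTC+08:00.
14:30 UTC + 8h = 22:30 local.

22:30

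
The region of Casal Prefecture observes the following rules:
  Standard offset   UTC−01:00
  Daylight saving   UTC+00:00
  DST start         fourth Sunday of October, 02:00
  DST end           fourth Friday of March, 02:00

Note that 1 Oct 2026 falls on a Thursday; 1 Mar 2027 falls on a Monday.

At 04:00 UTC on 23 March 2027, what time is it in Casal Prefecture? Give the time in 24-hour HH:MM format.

1 October 2026 is a Thursday, so the first Sunday is October 4 and the fourth is October 25.
1 March 2027 is a Monday, so the first Friday is March 5 and the fourth is March 26.
At the standard offset (UTC−01:00), 04:00 UTC − 1h = 03:00 Casal Prefecture standard time.
Daylight saving runs 25 October 2026 – 26 March 2027; the standard-time date in Casal Prefecture, 23 March 2027, is inside that window, so Casal Prefecture is at UTC+00:00.
04:00 UTC + 0h = 04:00 local.

04:00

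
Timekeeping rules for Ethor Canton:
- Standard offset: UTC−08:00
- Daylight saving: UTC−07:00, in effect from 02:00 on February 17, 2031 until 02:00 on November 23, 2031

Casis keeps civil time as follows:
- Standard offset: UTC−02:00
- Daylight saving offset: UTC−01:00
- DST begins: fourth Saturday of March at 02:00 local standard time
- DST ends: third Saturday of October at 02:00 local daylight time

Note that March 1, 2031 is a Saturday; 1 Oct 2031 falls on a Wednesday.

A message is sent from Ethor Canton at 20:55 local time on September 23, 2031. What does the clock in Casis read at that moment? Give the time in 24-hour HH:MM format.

02:55

September 23, 2031 lies within the daylight-saving period (17 February – 23 November), so Ethor Canton is on daylight time, UTC−07:00.
20:55 Ethor Canton + 7h = 03:55 UTC (rolling into the next day, 24 September 2031).
1 March 2031 is a Saturday, so the first Saturday is March 1 and the fourth is March 22.
1 October 2031 is a Wednesday, so the first Saturday is October 4 and the third is October 18.
At the standard offset (UTC−02:00), 03:55 UTC − 2h = 01:55 Casis standard time.
The standard-time date in Casis, September 24, 2031, lies within the daylight-saving period (22 March – 18 October), so Casis is on daylight time, UTC−01:00.
03:55 UTC − 1h = 02:55 Casis.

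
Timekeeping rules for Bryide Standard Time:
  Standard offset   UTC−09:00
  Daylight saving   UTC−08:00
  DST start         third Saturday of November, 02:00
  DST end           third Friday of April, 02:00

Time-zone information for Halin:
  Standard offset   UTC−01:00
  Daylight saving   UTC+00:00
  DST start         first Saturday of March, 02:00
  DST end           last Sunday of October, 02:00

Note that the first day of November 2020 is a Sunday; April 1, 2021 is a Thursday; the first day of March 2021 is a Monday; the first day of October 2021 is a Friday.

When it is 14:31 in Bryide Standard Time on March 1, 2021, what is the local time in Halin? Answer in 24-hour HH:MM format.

21:31

1 November 2020 is a Sunday, so the first Saturday is November 7 and the third is November 21.
1 April 2021 is a Thursday, so the first Friday is April 2 and the third is April 16.
March 1, 2021 falls between 21 November 2020 and 16 April 2021, so daylight saving is in effect and Bryide Standard Time is at UTC−08:00.
14:31 Bryide Standard Time + 8h = 22:31 UTC.
1 March 2021 is a Monday, so the first Saturday is March 6.
1 October 2021 is a Friday, so Sundays fall on 3, 10, 17, 24, 31; the last is October 31.
At the standard offset (UTC−01:00), 22:31 UTC − 1h = 21:31 Halin standard time.
The standard-time date in Halin, March 1, 2021, does not fall between 6 March and 31 October, so daylight saving is not in effect and Halin is at UTC−01:00.
22:31 UTC − 1h = 21:31 Halin.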